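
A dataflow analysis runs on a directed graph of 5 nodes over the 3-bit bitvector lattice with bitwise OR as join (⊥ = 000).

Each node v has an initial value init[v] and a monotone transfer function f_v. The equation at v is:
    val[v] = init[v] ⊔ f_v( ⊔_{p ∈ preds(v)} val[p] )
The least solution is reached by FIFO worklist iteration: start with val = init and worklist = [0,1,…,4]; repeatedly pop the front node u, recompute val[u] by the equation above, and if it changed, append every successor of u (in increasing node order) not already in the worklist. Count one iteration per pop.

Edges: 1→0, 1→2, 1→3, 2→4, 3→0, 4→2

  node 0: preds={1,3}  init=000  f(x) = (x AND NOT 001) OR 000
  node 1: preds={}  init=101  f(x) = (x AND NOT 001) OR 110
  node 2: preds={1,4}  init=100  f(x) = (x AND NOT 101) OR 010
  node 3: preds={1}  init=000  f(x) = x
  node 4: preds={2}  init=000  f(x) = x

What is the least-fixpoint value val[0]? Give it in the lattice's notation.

110

Iteration log — 7 steps:
  step 1. node 0  ⊔preds=101  new=100  old=000  +wl: 
  step 2. node 1  ⊔preds=000  new=111  old=101  +wl: 0
  step 3. node 2  ⊔preds=111  new=110  old=100  +wl: 
  step 4. node 3  ⊔preds=111  new=111  old=000  +wl: 
  step 5. node 4  ⊔preds=110  new=110  old=000  +wl: 2
  step 6. node 0  ⊔preds=111  new=110  old=100  +wl: 
  step 7. node 2  ⊔preds=111  new=110  stable

Least fixpoint reached:
  node 0: 110
  node 1: 111
  node 2: 110
  node 3: 111
  node 4: 110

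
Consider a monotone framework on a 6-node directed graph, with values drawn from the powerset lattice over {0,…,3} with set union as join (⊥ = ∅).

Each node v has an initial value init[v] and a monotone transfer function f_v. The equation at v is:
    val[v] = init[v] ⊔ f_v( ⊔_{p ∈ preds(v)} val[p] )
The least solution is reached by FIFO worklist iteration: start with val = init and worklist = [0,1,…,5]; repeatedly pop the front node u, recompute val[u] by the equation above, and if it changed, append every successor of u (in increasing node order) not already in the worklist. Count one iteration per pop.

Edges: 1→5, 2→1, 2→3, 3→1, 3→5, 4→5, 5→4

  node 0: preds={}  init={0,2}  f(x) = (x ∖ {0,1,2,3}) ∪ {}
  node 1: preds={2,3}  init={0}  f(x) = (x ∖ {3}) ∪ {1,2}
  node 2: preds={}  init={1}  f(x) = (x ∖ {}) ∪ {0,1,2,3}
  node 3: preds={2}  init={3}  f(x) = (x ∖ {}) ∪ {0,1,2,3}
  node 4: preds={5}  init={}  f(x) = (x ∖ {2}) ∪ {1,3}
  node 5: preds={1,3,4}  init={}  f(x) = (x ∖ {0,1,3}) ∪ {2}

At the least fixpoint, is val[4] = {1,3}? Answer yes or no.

yes

Worklist (8 pops):
  #1 pop 0: in={} → {0,2} (no change)
  #2 pop 1: in={1,3} → {0,1,2} (was {0}); enqueue []
  #3 pop 2: in={} → {0,1,2,3} (was {1}); enqueue [1]
  #4 pop 3: in={0,1,2,3} → {0,1,2,3} (was {3}); enqueue []
  #5 pop 4: in={} → {1,3} (was {}); enqueue []
  #6 pop 5: in={0,1,2,3} → {2} (was {}); enqueue [4]
  #7 pop 1: in={0,1,2,3} → {0,1,2} (no change)
  #8 pop 4: in={2} → {1,3} (no change)

Fixpoint:
  val[0] = {0,2}
  val[1] = {0,1,2}
  val[2] = {0,1,2,3}
  val[3] = {0,1,2,3}
  val[4] = {1,3}
  val[5] = {2}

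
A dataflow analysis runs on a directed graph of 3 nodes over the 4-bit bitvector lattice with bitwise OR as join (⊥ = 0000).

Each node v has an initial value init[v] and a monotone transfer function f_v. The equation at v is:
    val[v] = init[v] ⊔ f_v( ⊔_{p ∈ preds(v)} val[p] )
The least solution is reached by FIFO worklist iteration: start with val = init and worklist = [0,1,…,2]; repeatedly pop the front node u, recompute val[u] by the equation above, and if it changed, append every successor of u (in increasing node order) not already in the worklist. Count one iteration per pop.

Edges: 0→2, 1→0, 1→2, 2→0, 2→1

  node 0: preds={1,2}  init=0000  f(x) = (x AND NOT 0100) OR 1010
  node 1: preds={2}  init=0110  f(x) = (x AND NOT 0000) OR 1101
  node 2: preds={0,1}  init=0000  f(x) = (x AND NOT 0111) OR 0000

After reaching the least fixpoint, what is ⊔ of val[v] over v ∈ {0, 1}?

1111

Worklist (6 pops):
  #1 pop 0: in=0110 → 1010 (was 0000); enqueue []
  #2 pop 1: in=0000 → 1111 (was 0110); enqueue [0]
  #3 pop 2: in=1111 → 1000 (was 0000); enqueue [1]
  #4 pop 0: in=1111 → 1011 (was 1010); enqueue [2]
  #5 pop 1: in=1000 → 1111 (no change)
  #6 pop 2: in=1111 → 1000 (no change)

Fixpoint:
  val[0] = 1011
  val[1] = 1111
  val[2] = 1000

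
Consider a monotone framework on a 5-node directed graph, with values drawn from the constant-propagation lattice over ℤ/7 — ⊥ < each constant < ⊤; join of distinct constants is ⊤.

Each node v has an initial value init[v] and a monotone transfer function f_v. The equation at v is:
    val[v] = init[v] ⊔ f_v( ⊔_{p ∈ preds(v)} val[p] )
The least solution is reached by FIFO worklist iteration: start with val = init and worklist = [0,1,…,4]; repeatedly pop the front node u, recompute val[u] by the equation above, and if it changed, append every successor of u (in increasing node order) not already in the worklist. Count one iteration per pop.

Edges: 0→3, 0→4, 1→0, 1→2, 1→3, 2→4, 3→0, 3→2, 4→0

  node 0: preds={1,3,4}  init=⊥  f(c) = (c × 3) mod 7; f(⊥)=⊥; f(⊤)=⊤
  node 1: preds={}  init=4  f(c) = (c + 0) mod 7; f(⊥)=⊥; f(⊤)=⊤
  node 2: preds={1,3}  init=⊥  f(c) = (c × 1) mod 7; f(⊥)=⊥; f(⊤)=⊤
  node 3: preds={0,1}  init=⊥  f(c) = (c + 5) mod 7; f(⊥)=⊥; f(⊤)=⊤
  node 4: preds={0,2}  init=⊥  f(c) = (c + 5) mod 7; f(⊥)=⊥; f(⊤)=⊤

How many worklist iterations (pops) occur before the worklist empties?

Trace (9 dequeues):
  [1] u=0 | in 4 | out 5 | prev ⊥ | push {}
  [2] u=1 | in ⊥ | out 4 | ==
  [3] u=2 | in 4 | out 4 | prev ⊥ | push {}
  [4] u=3 | in ⊤ | out ⊤ | prev ⊥ | push {0,2}
  [5] u=4 | in ⊤ | out ⊤ | prev ⊥ | push {}
  [6] u=0 | in ⊤ | out ⊤ | prev 5 | push {3,4}
  [7] u=2 | in ⊤ | out ⊤ | prev 4 | push {}
  [8] u=3 | in ⊤ | out ⊤ | ==
  [9] u=4 | in ⊤ | out ⊤ | ==

Converged values:
  [0] ⊤
  [1] 4
  [2] ⊤
  [3] ⊤
  [4] ⊤

9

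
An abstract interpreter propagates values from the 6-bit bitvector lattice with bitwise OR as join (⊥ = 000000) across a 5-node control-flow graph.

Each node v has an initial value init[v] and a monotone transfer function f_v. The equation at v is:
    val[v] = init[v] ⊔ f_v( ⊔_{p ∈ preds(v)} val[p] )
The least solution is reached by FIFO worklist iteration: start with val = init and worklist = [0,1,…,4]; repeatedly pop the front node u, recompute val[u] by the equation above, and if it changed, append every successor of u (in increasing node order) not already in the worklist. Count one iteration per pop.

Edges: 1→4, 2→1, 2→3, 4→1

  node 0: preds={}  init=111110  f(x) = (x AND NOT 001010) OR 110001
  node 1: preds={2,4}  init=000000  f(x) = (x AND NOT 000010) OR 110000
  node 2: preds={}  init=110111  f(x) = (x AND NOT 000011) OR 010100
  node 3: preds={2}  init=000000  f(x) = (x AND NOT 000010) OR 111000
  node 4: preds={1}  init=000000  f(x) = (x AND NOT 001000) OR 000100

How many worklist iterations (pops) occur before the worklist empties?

6

Iteration log — 6 steps:
  step 1. node 0  ⊔preds=000000  new=111111  old=111110  +wl: 
  step 2. node 1  ⊔preds=110111  new=110101  old=000000  +wl: 
  step 3. node 2  ⊔preds=000000  new=110111  stable
  step 4. node 3  ⊔preds=110111  new=111101  old=000000  +wl: 
  step 5. node 4  ⊔preds=110101  new=110101  old=000000  +wl: 1
  step 6. node 1  ⊔preds=110111  new=110101  stable

Least fixpoint reached:
  node 0: 111111
  node 1: 110101
  node 2: 110111
  node 3: 111101
  node 4: 110101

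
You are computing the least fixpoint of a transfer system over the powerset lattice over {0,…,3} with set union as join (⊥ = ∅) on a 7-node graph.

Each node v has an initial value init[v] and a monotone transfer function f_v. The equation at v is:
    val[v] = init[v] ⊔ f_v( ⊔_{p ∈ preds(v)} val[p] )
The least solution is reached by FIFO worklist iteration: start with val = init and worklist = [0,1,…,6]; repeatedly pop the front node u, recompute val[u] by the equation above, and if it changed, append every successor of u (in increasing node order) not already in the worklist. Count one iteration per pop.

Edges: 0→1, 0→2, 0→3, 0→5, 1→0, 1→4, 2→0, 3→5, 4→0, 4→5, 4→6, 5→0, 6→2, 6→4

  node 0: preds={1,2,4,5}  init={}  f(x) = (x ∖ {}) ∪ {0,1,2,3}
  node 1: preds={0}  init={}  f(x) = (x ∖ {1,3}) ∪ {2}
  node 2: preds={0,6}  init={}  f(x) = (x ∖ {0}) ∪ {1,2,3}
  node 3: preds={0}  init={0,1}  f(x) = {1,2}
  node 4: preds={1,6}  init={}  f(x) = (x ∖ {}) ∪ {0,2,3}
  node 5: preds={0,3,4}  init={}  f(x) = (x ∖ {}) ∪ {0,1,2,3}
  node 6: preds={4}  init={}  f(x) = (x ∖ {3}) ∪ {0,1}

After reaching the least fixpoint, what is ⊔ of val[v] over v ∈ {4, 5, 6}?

Trace (13 dequeues):
  [1] u=0 | in {} | out {0,1,2,3} | prev {} | push {}
  [2] u=1 | in {0,1,2,3} | out {0,2} | prev {} | push {0}
  [3] u=2 | in {0,1,2,3} | out {1,2,3} | prev {} | push {}
  [4] u=3 | in {0,1,2,3} | out {0,1,2} | prev {0,1} | push {}
  [5] u=4 | in {0,2} | out {0,2,3} | prev {} | push {}
  [6] u=5 | in {0,1,2,3} | out {0,1,2,3} | prev {} | push {}
  [7] u=6 | in {0,2,3} | out {0,1,2} | prev {} | push {2,4}
  [8] u=0 | in {0,1,2,3} | out {0,1,2,3} | ==
  [9] u=2 | in {0,1,2,3} | out {1,2,3} | ==
  [10] u=4 | in {0,1,2} | out {0,1,2,3} | prev {0,2,3} | push {0,5,6}
  [11] u=0 | in {0,1,2,3} | out {0,1,2,3} | ==
  [12] u=5 | in {0,1,2,3} | out {0,1,2,3} | ==
  [13] u=6 | in {0,1,2,3} | out {0,1,2} | ==

Converged values:
  [0] {0,1,2,3}
  [1] {0,2}
  [2] {1,2,3}
  [3] {0,1,2}
  [4] {0,1,2,3}
  [5] {0,1,2,3}
  [6] {0,1,2}

{0,1,2,3}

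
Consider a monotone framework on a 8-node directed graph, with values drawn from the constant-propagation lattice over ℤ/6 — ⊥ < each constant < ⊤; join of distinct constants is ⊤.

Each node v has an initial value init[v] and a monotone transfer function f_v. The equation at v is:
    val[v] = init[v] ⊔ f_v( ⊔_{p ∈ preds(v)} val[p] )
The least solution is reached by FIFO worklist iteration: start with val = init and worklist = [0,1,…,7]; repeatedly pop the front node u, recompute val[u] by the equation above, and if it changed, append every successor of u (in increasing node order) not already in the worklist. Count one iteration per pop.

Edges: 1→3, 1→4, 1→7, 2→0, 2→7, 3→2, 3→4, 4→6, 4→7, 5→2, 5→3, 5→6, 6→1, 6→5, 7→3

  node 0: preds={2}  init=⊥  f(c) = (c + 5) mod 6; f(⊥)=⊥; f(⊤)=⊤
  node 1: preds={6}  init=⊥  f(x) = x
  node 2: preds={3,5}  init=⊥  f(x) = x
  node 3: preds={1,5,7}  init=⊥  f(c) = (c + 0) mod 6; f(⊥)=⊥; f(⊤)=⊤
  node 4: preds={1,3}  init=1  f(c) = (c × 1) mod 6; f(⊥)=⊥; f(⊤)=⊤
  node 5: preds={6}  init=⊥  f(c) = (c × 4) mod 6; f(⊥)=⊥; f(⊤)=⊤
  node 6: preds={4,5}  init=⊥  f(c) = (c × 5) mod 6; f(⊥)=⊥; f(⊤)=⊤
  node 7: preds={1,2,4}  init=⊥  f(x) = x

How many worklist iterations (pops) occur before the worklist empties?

25

Iteration log — 25 steps:
  step 1. node 0  ⊔preds=⊥  new=⊥  stable
  step 2. node 1  ⊔preds=⊥  new=⊥  stable
  step 3. node 2  ⊔preds=⊥  new=⊥  stable
  step 4. node 3  ⊔preds=⊥  new=⊥  stable
  step 5. node 4  ⊔preds=⊥  new=1  stable
  step 6. node 5  ⊔preds=⊥  new=⊥  stable
  step 7. node 6  ⊔preds=1  new=5  old=⊥  +wl: 1,5
  step 8. node 7  ⊔preds=1  new=1  old=⊥  +wl: 3
  step 9. node 1  ⊔preds=5  new=5  old=⊥  +wl: 4,7
  step 10. node 5  ⊔preds=5  new=2  old=⊥  +wl: 2,6
  step 11. node 3  ⊔preds=⊤  new=⊤  old=⊥  +wl: 
  step 12. node 4  ⊔preds=⊤  new=⊤  old=1  +wl: 
  step 13. node 7  ⊔preds=⊤  new=⊤  old=1  +wl: 3
  step 14. node 2  ⊔preds=⊤  new=⊤  old=⊥  +wl: 0,7
  step 15. node 6  ⊔preds=⊤  new=⊤  old=5  +wl: 1,5
  step 16. node 3  ⊔preds=⊤  new=⊤  stable
  step 17. node 0  ⊔preds=⊤  new=⊤  old=⊥  +wl: 
  step 18. node 7  ⊔preds=⊤  new=⊤  stable
  step 19. node 1  ⊔preds=⊤  new=⊤  old=5  +wl: 3,4,7
  step 20. node 5  ⊔preds=⊤  new=⊤  old=2  +wl: 2,6
  step 21. node 3  ⊔preds=⊤  new=⊤  stable
  step 22. node 4  ⊔preds=⊤  new=⊤  stable
  step 23. node 7  ⊔preds=⊤  new=⊤  stable
  step 24. node 2  ⊔preds=⊤  new=⊤  stable
  step 25. node 6  ⊔preds=⊤  new=⊤  stable

Least fixpoint reached:
  node 0: ⊤
  node 1: ⊤
  node 2: ⊤
  node 3: ⊤
  node 4: ⊤
  node 5: ⊤
  node 6: ⊤
  node 7: ⊤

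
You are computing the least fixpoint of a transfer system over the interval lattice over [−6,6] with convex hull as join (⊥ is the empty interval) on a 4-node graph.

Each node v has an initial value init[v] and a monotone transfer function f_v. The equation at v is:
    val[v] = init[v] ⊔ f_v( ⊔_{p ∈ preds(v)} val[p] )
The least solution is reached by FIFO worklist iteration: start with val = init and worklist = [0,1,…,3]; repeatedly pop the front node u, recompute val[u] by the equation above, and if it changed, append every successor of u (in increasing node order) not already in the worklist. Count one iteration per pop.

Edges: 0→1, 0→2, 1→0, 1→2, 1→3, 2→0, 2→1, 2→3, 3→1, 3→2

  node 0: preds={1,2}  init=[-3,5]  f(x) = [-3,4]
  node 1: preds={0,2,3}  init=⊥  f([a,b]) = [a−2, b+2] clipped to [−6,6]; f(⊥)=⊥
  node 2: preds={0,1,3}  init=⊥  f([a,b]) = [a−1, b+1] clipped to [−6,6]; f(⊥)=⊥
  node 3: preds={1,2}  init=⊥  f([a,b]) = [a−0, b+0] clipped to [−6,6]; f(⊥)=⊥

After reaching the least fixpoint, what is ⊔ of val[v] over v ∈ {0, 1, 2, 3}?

Trace (9 dequeues):
  [1] u=0 | in ⊥ | out [-3,5] | ==
  [2] u=1 | in [-3,5] | out [-5,6] | prev ⊥ | push {0}
  [3] u=2 | in [-5,6] | out [-6,6] | prev ⊥ | push {1}
  [4] u=3 | in [-6,6] | out [-6,6] | prev ⊥ | push {2}
  [5] u=0 | in [-6,6] | out [-3,5] | ==
  [6] u=1 | in [-6,6] | out [-6,6] | prev [-5,6] | push {0,3}
  [7] u=2 | in [-6,6] | out [-6,6] | ==
  [8] u=0 | in [-6,6] | out [-3,5] | ==
  [9] u=3 | in [-6,6] | out [-6,6] | ==

Converged values:
  [0] [-3,5]
  [1] [-6,6]
  [2] [-6,6]
  [3] [-6,6]

[-6,6]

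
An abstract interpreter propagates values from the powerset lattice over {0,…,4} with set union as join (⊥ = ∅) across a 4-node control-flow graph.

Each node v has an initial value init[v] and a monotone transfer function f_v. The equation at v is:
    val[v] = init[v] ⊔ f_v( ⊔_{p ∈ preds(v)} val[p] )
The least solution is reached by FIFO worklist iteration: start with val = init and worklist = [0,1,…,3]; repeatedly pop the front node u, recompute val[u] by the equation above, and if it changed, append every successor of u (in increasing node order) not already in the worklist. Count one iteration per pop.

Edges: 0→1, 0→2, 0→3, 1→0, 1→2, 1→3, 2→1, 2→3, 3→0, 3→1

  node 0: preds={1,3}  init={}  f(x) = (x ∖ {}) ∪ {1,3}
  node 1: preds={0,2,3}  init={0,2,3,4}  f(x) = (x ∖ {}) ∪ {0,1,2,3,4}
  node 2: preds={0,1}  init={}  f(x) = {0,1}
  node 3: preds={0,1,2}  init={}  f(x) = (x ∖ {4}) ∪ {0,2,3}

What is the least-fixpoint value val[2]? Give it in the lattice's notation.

{0,1}

Iteration log — 6 steps:
  step 1. node 0  ⊔preds={0,2,3,4}  new={0,1,2,3,4}  old={}  +wl: 
  step 2. node 1  ⊔preds={0,1,2,3,4}  new={0,1,2,3,4}  old={0,2,3,4}  +wl: 0
  step 3. node 2  ⊔preds={0,1,2,3,4}  new={0,1}  old={}  +wl: 1
  step 4. node 3  ⊔preds={0,1,2,3,4}  new={0,1,2,3}  old={}  +wl: 
  step 5. node 0  ⊔preds={0,1,2,3,4}  new={0,1,2,3,4}  stable
  step 6. node 1  ⊔preds={0,1,2,3,4}  new={0,1,2,3,4}  stable

Least fixpoint reached:
  node 0: {0,1,2,3,4}
  node 1: {0,1,2,3,4}
  node 2: {0,1}
  node 3: {0,1,2,3}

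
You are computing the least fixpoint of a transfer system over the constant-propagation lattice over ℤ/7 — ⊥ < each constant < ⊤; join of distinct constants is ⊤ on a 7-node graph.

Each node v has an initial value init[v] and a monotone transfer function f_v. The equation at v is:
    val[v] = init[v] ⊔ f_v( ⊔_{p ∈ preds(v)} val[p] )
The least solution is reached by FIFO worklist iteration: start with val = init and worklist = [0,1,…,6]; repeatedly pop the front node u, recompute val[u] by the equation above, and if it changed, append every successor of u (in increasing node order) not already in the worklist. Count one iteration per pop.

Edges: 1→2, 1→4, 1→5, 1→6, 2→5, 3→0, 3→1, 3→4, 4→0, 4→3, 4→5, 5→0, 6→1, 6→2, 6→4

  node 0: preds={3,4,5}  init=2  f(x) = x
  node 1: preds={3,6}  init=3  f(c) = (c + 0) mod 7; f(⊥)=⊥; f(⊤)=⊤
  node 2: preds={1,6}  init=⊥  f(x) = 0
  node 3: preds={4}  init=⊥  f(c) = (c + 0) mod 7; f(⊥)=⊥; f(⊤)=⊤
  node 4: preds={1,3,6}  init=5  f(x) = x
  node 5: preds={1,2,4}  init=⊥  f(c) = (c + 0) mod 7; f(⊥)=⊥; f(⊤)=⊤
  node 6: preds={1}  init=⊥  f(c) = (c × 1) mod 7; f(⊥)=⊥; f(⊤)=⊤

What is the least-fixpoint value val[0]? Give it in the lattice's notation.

⊤

Trace (18 dequeues):
  [1] u=0 | in 5 | out ⊤ | prev 2 | push {}
  [2] u=1 | in ⊥ | out 3 | ==
  [3] u=2 | in 3 | out 0 | prev ⊥ | push {}
  [4] u=3 | in 5 | out 5 | prev ⊥ | push {0,1}
  [5] u=4 | in ⊤ | out ⊤ | prev 5 | push {3}
  [6] u=5 | in ⊤ | out ⊤ | prev ⊥ | push {}
  [7] u=6 | in 3 | out 3 | prev ⊥ | push {2,4}
  [8] u=0 | in ⊤ | out ⊤ | ==
  [9] u=1 | in ⊤ | out ⊤ | prev 3 | push {5,6}
  [10] u=3 | in ⊤ | out ⊤ | prev 5 | push {0,1}
  [11] u=2 | in ⊤ | out 0 | ==
  [12] u=4 | in ⊤ | out ⊤ | ==
  [13] u=5 | in ⊤ | out ⊤ | ==
  [14] u=6 | in ⊤ | out ⊤ | prev 3 | push {2,4}
  [15] u=0 | in ⊤ | out ⊤ | ==
  [16] u=1 | in ⊤ | out ⊤ | ==
  [17] u=2 | in ⊤ | out 0 | ==
  [18] u=4 | in ⊤ | out ⊤ | ==

Converged values:
  [0] ⊤
  [1] ⊤
  [2] 0
  [3] ⊤
  [4] ⊤
  [5] ⊤
  [6] ⊤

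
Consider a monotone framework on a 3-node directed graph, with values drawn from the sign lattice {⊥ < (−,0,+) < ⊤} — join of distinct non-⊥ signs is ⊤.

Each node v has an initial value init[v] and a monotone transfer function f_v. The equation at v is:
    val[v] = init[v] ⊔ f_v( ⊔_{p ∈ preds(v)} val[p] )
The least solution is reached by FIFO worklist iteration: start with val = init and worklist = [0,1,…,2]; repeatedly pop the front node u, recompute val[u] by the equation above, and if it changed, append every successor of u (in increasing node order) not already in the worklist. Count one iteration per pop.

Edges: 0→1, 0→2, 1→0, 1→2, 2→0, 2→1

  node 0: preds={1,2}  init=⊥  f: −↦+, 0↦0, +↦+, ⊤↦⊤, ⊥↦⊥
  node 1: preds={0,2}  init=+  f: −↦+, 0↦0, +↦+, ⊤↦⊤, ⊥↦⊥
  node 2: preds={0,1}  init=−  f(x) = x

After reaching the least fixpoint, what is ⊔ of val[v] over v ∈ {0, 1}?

⊤

Iteration log — 5 steps:
  step 1. node 0  ⊔preds=⊤  new=⊤  old=⊥  +wl: 
  step 2. node 1  ⊔preds=⊤  new=⊤  old=+  +wl: 0
  step 3. node 2  ⊔preds=⊤  new=⊤  old=−  +wl: 1
  step 4. node 0  ⊔preds=⊤  new=⊤  stable
  step 5. node 1  ⊔preds=⊤  new=⊤  stable

Least fixpoint reached:
  node 0: ⊤
  node 1: ⊤
  node 2: ⊤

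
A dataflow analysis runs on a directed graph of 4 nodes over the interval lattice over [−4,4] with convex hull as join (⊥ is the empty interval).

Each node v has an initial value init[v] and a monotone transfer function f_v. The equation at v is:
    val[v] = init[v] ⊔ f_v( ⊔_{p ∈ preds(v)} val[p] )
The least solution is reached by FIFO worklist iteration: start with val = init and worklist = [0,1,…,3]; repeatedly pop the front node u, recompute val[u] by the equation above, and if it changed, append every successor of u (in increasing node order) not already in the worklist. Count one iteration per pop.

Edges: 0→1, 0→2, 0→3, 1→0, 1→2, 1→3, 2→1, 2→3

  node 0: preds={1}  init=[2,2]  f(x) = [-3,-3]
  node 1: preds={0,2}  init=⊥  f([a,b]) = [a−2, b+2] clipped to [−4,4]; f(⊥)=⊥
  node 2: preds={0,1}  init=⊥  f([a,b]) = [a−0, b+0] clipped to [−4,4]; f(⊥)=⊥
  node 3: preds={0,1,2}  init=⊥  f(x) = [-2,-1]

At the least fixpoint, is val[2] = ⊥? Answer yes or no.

Trace (6 dequeues):
  [1] u=0 | in ⊥ | out [-3,2] | prev [2,2] | push {}
  [2] u=1 | in [-3,2] | out [-4,4] | prev ⊥ | push {0}
  [3] u=2 | in [-4,4] | out [-4,4] | prev ⊥ | push {1}
  [4] u=3 | in [-4,4] | out [-2,-1] | prev ⊥ | push {}
  [5] u=0 | in [-4,4] | out [-3,2] | ==
  [6] u=1 | in [-4,4] | out [-4,4] | ==

Converged values:
  [0] [-3,2]
  [1] [-4,4]
  [2] [-4,4]
  [3] [-2,-1]

no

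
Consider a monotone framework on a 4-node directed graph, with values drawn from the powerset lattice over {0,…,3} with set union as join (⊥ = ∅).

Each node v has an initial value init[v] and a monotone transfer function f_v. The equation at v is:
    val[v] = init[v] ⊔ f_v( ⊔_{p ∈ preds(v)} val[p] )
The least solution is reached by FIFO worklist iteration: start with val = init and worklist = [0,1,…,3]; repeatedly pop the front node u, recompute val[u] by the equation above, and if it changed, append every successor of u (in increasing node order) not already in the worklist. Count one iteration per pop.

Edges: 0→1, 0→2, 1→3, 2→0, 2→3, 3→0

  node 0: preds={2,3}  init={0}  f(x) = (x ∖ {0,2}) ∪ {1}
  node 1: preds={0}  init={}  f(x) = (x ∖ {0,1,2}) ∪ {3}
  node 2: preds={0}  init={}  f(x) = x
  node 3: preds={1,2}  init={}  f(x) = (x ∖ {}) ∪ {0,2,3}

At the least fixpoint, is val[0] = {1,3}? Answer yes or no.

Worklist (9 pops):
  #1 pop 0: in={} → {0,1} (was {0}); enqueue []
  #2 pop 1: in={0,1} → {3} (was {}); enqueue []
  #3 pop 2: in={0,1} → {0,1} (was {}); enqueue [0]
  #4 pop 3: in={0,1,3} → {0,1,2,3} (was {}); enqueue []
  #5 pop 0: in={0,1,2,3} → {0,1,3} (was {0,1}); enqueue [1,2]
  #6 pop 1: in={0,1,3} → {3} (no change)
  #7 pop 2: in={0,1,3} → {0,1,3} (was {0,1}); enqueue [0,3]
  #8 pop 0: in={0,1,2,3} → {0,1,3} (no change)
  #9 pop 3: in={0,1,3} → {0,1,2,3} (no change)

Fixpoint:
  val[0] = {0,1,3}
  val[1] = {3}
  val[2] = {0,1,3}
  val[3] = {0,1,2,3}

no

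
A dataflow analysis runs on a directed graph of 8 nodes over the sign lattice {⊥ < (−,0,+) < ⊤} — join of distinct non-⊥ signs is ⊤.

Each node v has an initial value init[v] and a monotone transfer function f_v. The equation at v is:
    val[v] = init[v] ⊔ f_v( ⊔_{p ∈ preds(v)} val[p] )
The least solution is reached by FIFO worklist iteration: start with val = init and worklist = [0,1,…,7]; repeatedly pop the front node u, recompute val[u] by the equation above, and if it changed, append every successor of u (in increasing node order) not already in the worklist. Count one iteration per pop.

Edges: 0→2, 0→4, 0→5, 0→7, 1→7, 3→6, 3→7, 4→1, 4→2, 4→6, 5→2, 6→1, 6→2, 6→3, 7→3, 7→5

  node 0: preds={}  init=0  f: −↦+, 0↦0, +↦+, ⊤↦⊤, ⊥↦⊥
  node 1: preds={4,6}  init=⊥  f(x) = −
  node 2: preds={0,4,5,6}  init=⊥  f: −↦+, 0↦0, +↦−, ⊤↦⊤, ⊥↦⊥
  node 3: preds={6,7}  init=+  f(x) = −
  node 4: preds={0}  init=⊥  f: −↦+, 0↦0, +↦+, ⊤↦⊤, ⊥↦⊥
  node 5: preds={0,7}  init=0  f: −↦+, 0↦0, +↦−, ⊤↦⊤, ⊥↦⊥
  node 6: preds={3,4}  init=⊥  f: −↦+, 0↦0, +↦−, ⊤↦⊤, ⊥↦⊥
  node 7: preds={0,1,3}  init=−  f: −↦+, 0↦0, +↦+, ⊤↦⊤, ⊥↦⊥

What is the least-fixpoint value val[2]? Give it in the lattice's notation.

⊤

Trace (12 dequeues):
  [1] u=0 | in ⊥ | out 0 | ==
  [2] u=1 | in ⊥ | out − | prev ⊥ | push {}
  [3] u=2 | in 0 | out 0 | prev ⊥ | push {}
  [4] u=3 | in − | out ⊤ | prev + | push {}
  [5] u=4 | in 0 | out 0 | prev ⊥ | push {1,2}
  [6] u=5 | in ⊤ | out ⊤ | prev 0 | push {}
  [7] u=6 | in ⊤ | out ⊤ | prev ⊥ | push {3}
  [8] u=7 | in ⊤ | out ⊤ | prev − | push {5}
  [9] u=1 | in ⊤ | out − | ==
  [10] u=2 | in ⊤ | out ⊤ | prev 0 | push {}
  [11] u=3 | in ⊤ | out ⊤ | ==
  [12] u=5 | in ⊤ | out ⊤ | ==

Converged values:
  [0] 0
  [1] −
  [2] ⊤
  [3] ⊤
  [4] 0
  [5] ⊤
  [6] ⊤
  [7] ⊤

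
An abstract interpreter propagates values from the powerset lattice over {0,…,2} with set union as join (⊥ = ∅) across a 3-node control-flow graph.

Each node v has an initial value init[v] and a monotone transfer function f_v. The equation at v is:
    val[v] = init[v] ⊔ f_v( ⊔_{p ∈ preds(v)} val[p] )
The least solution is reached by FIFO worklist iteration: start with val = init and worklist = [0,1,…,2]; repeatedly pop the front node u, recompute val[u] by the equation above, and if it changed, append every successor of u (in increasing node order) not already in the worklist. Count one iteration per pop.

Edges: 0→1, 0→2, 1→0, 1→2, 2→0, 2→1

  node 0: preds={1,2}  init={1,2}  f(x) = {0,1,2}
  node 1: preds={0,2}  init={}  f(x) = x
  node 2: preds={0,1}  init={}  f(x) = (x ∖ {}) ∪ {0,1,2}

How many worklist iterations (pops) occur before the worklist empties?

5

Worklist (5 pops):
  #1 pop 0: in={} → {0,1,2} (was {1,2}); enqueue []
  #2 pop 1: in={0,1,2} → {0,1,2} (was {}); enqueue [0]
  #3 pop 2: in={0,1,2} → {0,1,2} (was {}); enqueue [1]
  #4 pop 0: in={0,1,2} → {0,1,2} (no change)
  #5 pop 1: in={0,1,2} → {0,1,2} (no change)

Fixpoint:
  val[0] = {0,1,2}
  val[1] = {0,1,2}
  val[2] = {0,1,2}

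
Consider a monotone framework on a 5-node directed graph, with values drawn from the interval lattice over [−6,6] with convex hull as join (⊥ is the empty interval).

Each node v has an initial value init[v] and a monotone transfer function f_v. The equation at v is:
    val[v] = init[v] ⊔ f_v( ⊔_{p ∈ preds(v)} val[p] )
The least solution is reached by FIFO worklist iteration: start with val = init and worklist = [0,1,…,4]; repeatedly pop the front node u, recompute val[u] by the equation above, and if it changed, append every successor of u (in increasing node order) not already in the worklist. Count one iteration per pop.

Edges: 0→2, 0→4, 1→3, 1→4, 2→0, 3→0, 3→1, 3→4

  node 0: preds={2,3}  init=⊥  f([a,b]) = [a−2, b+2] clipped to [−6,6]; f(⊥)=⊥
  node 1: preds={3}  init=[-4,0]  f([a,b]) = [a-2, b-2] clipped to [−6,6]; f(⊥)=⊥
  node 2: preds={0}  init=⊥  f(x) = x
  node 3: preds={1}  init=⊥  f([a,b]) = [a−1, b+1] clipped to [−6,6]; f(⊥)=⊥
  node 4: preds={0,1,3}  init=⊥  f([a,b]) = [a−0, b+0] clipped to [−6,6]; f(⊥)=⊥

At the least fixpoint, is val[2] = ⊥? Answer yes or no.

Worklist (18 pops):
  #1 pop 0: in=⊥ → ⊥ (no change)
  #2 pop 1: in=⊥ → [-4,0] (no change)
  #3 pop 2: in=⊥ → ⊥ (no change)
  #4 pop 3: in=[-4,0] → [-5,1] (was ⊥); enqueue [0,1]
  #5 pop 4: in=[-5,1] → [-5,1] (was ⊥); enqueue []
  #6 pop 0: in=[-5,1] → [-6,3] (was ⊥); enqueue [2,4]
  #7 pop 1: in=[-5,1] → [-6,0] (was [-4,0]); enqueue [3]
  #8 pop 2: in=[-6,3] → [-6,3] (was ⊥); enqueue [0]
  #9 pop 4: in=[-6,3] → [-6,3] (was [-5,1]); enqueue []
  #10 pop 3: in=[-6,0] → [-6,1] (was [-5,1]); enqueue [1,4]
  #11 pop 0: in=[-6,3] → [-6,5] (was [-6,3]); enqueue [2]
  #12 pop 1: in=[-6,1] → [-6,0] (no change)
  #13 pop 4: in=[-6,5] → [-6,5] (was [-6,3]); enqueue []
  #14 pop 2: in=[-6,5] → [-6,5] (was [-6,3]); enqueue [0]
  #15 pop 0: in=[-6,5] → [-6,6] (was [-6,5]); enqueue [2,4]
  #16 pop 2: in=[-6,6] → [-6,6] (was [-6,5]); enqueue [0]
  #17 pop 4: in=[-6,6] → [-6,6] (was [-6,5]); enqueue []
  #18 pop 0: in=[-6,6] → [-6,6] (no change)

Fixpoint:
  val[0] = [-6,6]
  val[1] = [-6,0]
  val[2] = [-6,6]
  val[3] = [-6,1]
  val[4] = [-6,6]

no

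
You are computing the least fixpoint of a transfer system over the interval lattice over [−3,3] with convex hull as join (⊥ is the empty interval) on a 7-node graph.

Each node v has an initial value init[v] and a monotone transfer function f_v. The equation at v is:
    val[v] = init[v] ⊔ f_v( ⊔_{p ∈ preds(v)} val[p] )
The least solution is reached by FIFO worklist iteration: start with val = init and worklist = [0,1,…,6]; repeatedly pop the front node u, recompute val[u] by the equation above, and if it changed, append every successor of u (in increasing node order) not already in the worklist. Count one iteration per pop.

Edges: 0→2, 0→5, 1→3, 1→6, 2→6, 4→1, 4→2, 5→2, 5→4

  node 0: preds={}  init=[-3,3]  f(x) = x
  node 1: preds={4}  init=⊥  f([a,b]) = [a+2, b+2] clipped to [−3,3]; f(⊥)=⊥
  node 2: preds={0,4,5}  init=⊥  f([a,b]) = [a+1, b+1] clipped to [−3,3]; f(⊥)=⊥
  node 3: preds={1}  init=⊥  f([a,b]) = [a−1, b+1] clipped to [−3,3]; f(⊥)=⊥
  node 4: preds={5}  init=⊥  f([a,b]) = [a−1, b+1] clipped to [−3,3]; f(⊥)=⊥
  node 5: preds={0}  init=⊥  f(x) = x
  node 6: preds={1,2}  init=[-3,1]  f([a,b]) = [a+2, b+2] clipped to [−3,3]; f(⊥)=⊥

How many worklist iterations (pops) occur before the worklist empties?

13

Iteration log — 13 steps:
  step 1. node 0  ⊔preds=⊥  new=[-3,3]  stable
  step 2. node 1  ⊔preds=⊥  new=⊥  stable
  step 3. node 2  ⊔preds=[-3,3]  new=[-2,3]  old=⊥  +wl: 
  step 4. node 3  ⊔preds=⊥  new=⊥  stable
  step 5. node 4  ⊔preds=⊥  new=⊥  stable
  step 6. node 5  ⊔preds=[-3,3]  new=[-3,3]  old=⊥  +wl: 2,4
  step 7. node 6  ⊔preds=[-2,3]  new=[-3,3]  old=[-3,1]  +wl: 
  step 8. node 2  ⊔preds=[-3,3]  new=[-2,3]  stable
  step 9. node 4  ⊔preds=[-3,3]  new=[-3,3]  old=⊥  +wl: 1,2
  step 10. node 1  ⊔preds=[-3,3]  new=[-1,3]  old=⊥  +wl: 3,6
  step 11. node 2  ⊔preds=[-3,3]  new=[-2,3]  stable
  step 12. node 3  ⊔preds=[-1,3]  new=[-2,3]  old=⊥  +wl: 
  step 13. node 6  ⊔preds=[-2,3]  new=[-3,3]  stable

Least fixpoint reached:
  node 0: [-3,3]
  node 1: [-1,3]
  node 2: [-2,3]
  node 3: [-2,3]
  node 4: [-3,3]
  node 5: [-3,3]
  node 6: [-3,3]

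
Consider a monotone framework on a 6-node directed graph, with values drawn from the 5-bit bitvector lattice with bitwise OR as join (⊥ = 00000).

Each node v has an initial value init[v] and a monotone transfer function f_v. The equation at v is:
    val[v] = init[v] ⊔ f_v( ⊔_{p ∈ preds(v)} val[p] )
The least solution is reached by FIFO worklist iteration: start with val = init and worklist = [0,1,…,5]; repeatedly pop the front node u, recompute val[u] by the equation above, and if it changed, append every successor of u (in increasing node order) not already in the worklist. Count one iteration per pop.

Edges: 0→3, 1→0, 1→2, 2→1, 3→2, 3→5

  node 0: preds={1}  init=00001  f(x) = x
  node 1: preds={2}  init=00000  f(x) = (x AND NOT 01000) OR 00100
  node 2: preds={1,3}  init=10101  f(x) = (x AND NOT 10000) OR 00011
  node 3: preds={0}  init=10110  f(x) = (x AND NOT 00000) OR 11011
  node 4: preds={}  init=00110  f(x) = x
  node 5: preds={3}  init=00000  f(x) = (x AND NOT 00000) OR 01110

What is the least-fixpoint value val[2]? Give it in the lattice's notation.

11111

Iteration log — 13 steps:
  step 1. node 0  ⊔preds=00000  new=00001  stable
  step 2. node 1  ⊔preds=10101  new=10101  old=00000  +wl: 0
  step 3. node 2  ⊔preds=10111  new=10111  old=10101  +wl: 1
  step 4. node 3  ⊔preds=00001  new=11111  old=10110  +wl: 2
  step 5. node 4  ⊔preds=00000  new=00110  stable
  step 6. node 5  ⊔preds=11111  new=11111  old=00000  +wl: 
  step 7. node 0  ⊔preds=10101  new=10101  old=00001  +wl: 3
  step 8. node 1  ⊔preds=10111  new=10111  old=10101  +wl: 0
  step 9. node 2  ⊔preds=11111  new=11111  old=10111  +wl: 1
  step 10. node 3  ⊔preds=10101  new=11111  stable
  step 11. node 0  ⊔preds=10111  new=10111  old=10101  +wl: 3
  step 12. node 1  ⊔preds=11111  new=10111  stable
  step 13. node 3  ⊔preds=10111  new=11111  stable

Least fixpoint reached:
  node 0: 10111
  node 1: 10111
  node 2: 11111
  node 3: 11111
  node 4: 00110
  node 5: 11111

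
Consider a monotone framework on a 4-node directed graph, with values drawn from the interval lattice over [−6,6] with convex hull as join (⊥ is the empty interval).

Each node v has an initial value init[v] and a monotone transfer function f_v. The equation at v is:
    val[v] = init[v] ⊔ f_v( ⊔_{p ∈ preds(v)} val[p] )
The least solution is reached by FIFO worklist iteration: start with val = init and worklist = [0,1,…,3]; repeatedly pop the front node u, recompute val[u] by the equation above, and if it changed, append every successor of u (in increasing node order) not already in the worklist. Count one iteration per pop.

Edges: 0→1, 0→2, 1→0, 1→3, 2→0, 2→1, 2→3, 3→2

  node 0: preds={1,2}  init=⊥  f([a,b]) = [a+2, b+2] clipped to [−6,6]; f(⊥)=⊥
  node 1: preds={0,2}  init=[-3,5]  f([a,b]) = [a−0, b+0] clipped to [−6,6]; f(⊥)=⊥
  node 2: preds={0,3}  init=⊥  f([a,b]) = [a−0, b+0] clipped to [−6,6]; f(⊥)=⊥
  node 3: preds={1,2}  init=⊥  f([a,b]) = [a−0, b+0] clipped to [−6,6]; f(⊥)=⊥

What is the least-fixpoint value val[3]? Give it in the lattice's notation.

Worklist (10 pops):
  #1 pop 0: in=[-3,5] → [-1,6] (was ⊥); enqueue []
  #2 pop 1: in=[-1,6] → [-3,6] (was [-3,5]); enqueue [0]
  #3 pop 2: in=[-1,6] → [-1,6] (was ⊥); enqueue [1]
  #4 pop 3: in=[-3,6] → [-3,6] (was ⊥); enqueue [2]
  #5 pop 0: in=[-3,6] → [-1,6] (no change)
  #6 pop 1: in=[-1,6] → [-3,6] (no change)
  #7 pop 2: in=[-3,6] → [-3,6] (was [-1,6]); enqueue [0,1,3]
  #8 pop 0: in=[-3,6] → [-1,6] (no change)
  #9 pop 1: in=[-3,6] → [-3,6] (no change)
  #10 pop 3: in=[-3,6] → [-3,6] (no change)

Fixpoint:
  val[0] = [-1,6]
  val[1] = [-3,6]
  val[2] = [-3,6]
  val[3] = [-3,6]

[-3,6]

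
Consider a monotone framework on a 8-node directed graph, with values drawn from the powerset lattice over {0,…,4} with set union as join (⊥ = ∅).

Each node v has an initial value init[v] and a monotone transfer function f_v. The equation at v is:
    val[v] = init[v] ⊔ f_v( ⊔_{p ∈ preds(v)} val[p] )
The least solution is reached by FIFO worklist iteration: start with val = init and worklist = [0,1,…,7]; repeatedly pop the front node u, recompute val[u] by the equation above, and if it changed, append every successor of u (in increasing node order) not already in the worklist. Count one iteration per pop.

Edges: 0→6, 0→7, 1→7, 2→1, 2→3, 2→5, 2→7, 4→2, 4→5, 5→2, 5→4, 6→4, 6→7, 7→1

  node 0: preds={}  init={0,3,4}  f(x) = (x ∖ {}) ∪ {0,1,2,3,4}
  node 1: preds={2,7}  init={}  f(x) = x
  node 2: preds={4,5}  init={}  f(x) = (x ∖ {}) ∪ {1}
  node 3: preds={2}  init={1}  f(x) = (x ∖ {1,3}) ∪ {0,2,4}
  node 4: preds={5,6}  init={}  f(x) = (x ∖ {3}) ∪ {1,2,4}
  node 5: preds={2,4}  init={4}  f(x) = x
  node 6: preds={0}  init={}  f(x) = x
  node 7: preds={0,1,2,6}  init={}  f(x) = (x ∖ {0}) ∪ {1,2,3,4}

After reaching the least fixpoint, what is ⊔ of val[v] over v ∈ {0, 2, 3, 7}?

{0,1,2,3,4}

Worklist (21 pops):
  #1 pop 0: in={} → {0,1,2,3,4} (was {0,3,4}); enqueue []
  #2 pop 1: in={} → {} (no change)
  #3 pop 2: in={4} → {1,4} (was {}); enqueue [1]
  #4 pop 3: in={1,4} → {0,1,2,4} (was {1}); enqueue []
  #5 pop 4: in={4} → {1,2,4} (was {}); enqueue [2]
  #6 pop 5: in={1,2,4} → {1,2,4} (was {4}); enqueue [4]
  #7 pop 6: in={0,1,2,3,4} → {0,1,2,3,4} (was {}); enqueue []
  #8 pop 7: in={0,1,2,3,4} → {1,2,3,4} (was {}); enqueue []
  #9 pop 1: in={1,2,3,4} → {1,2,3,4} (was {}); enqueue [7]
  #10 pop 2: in={1,2,4} → {1,2,4} (was {1,4}); enqueue [1,3,5]
  #11 pop 4: in={0,1,2,3,4} → {0,1,2,4} (was {1,2,4}); enqueue [2]
  #12 pop 7: in={0,1,2,3,4} → {1,2,3,4} (no change)
  #13 pop 1: in={1,2,3,4} → {1,2,3,4} (no change)
  #14 pop 3: in={1,2,4} → {0,1,2,4} (no change)
  #15 pop 5: in={0,1,2,4} → {0,1,2,4} (was {1,2,4}); enqueue [4]
  #16 pop 2: in={0,1,2,4} → {0,1,2,4} (was {1,2,4}); enqueue [1,3,5,7]
  #17 pop 4: in={0,1,2,3,4} → {0,1,2,4} (no change)
  #18 pop 1: in={0,1,2,3,4} → {0,1,2,3,4} (was {1,2,3,4}); enqueue []
  #19 pop 3: in={0,1,2,4} → {0,1,2,4} (no change)
  #20 pop 5: in={0,1,2,4} → {0,1,2,4} (no change)
  #21 pop 7: in={0,1,2,3,4} → {1,2,3,4} (no change)

Fixpoint:
  val[0] = {0,1,2,3,4}
  val[1] = {0,1,2,3,4}
  val[2] = {0,1,2,4}
  val[3] = {0,1,2,4}
  val[4] = {0,1,2,4}
  val[5] = {0,1,2,4}
  val[6] = {0,1,2,3,4}
  val[7] = {1,2,3,4}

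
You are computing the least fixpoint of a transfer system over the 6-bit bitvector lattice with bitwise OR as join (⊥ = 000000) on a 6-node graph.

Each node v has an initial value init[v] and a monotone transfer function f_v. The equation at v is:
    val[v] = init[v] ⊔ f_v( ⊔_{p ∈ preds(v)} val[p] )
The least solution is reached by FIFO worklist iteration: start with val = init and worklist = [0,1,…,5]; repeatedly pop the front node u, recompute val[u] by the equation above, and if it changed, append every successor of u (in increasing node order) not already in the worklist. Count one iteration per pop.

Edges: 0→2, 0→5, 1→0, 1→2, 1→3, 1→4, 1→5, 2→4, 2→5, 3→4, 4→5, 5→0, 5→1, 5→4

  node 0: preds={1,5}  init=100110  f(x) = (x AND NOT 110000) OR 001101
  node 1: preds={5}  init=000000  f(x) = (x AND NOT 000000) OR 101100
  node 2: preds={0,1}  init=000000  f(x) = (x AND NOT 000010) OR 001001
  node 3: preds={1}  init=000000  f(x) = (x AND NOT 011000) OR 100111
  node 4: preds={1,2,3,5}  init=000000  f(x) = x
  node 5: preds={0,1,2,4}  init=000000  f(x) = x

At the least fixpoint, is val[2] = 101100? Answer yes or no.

Trace (13 dequeues):
  [1] u=0 | in 000000 | out 101111 | prev 100110 | push {}
  [2] u=1 | in 000000 | out 101100 | prev 000000 | push {0}
  [3] u=2 | in 101111 | out 101101 | prev 000000 | push {}
  [4] u=3 | in 101100 | out 100111 | prev 000000 | push {}
  [5] u=4 | in 101111 | out 101111 | prev 000000 | push {}
  [6] u=5 | in 101111 | out 101111 | prev 000000 | push {1,4}
  [7] u=0 | in 101111 | out 101111 | ==
  [8] u=1 | in 101111 | out 101111 | prev 101100 | push {0,2,3,5}
  [9] u=4 | in 101111 | out 101111 | ==
  [10] u=0 | in 101111 | out 101111 | ==
  [11] u=2 | in 101111 | out 101101 | ==
  [12] u=3 | in 101111 | out 100111 | ==
  [13] u=5 | in 101111 | out 101111 | ==

Converged values:
  [0] 101111
  [1] 101111
  [2] 101101
  [3] 100111
  [4] 101111
  [5] 101111

no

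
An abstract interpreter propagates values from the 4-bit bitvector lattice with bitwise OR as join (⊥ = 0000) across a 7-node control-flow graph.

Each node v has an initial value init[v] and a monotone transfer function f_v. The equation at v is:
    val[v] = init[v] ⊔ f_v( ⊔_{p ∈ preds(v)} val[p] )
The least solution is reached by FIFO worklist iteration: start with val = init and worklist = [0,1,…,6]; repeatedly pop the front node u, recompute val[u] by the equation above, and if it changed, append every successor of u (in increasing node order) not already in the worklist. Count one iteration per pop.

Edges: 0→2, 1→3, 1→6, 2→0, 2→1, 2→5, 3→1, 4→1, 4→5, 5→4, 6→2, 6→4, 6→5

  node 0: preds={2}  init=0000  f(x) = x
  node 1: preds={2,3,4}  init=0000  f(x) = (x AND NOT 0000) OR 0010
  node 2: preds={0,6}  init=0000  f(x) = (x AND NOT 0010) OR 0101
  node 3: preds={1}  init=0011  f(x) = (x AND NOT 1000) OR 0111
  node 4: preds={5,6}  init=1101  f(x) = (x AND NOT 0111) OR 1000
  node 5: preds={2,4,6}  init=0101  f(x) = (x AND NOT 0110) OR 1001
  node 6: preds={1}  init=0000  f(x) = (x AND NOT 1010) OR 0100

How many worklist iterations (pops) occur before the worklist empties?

Worklist (12 pops):
  #1 pop 0: in=0000 → 0000 (no change)
  #2 pop 1: in=1111 → 1111 (was 0000); enqueue []
  #3 pop 2: in=0000 → 0101 (was 0000); enqueue [0,1]
  #4 pop 3: in=1111 → 0111 (was 0011); enqueue []
  #5 pop 4: in=0101 → 1101 (no change)
  #6 pop 5: in=1101 → 1101 (was 0101); enqueue [4]
  #7 pop 6: in=1111 → 0101 (was 0000); enqueue [2,5]
  #8 pop 0: in=0101 → 0101 (was 0000); enqueue []
  #9 pop 1: in=1111 → 1111 (no change)
  #10 pop 4: in=1101 → 1101 (no change)
  #11 pop 2: in=0101 → 0101 (no change)
  #12 pop 5: in=1101 → 1101 (no change)

Fixpoint:
  val[0] = 0101
  val[1] = 1111
  val[2] = 0101
  val[3] = 0111
  val[4] = 1101
  val[5] = 1101
  val[6] = 0101

12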